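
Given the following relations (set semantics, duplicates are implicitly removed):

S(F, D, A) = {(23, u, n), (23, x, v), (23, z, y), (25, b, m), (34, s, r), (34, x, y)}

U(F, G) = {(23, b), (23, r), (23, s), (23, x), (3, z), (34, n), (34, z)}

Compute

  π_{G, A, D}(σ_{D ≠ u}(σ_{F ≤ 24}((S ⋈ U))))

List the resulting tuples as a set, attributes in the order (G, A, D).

{(b, v, x), (b, y, z), (r, v, x), (r, y, z), (s, v, x), (s, y, z), (x, v, x), (x, y, z)}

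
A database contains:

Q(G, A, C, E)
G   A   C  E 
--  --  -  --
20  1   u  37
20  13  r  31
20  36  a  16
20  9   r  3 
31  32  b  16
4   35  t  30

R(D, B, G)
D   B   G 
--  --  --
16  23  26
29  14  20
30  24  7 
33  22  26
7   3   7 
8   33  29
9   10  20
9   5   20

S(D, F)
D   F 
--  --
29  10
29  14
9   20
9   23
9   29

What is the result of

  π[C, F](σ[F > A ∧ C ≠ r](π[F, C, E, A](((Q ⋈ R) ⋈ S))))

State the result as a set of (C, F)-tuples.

Q ⋈ R (natural join on G): {(20, 1, u, 37, 29, 14), (20, 1, u, 37, 9, 10), (20, 1, u, 37, 9, 5), (20, 13, r, 31, 29, 14), (20, 13, r, 31, 9, 10), (20, 13, r, 31, 9, 5), (20, 36, a, 16, 29, 14), (20, 36, a, 16, 9, 10), (20, 36, a, 16, 9, 5), (20, 9, r, 3, 29, 14), (20, 9, r, 3, 9, 10), (20, 9, r, 3, 9, 5)}
(Q ⋈ R) ⋈ S (natural join on D): {(20, 1, u, 37, 29, 14, 10), (20, 1, u, 37, 29, 14, 14), (20, 1, u, 37, 9, 10, 20), (20, 1, u, 37, 9, 10, 23), (20, 1, u, 37, 9, 10, 29), (20, 1, u, 37, 9, 5, 20), (20, 1, u, 37, 9, 5, 23), (20, 1, u, 37, 9, 5, 29), (20, 13, r, 31, 29, 14, 10), (20, 13, r, 31, 29, 14, 14), (20, 13, r, 31, 9, 10, 20), (20, 13, r, 31, 9, 10, 23), (20, 13, r, 31, 9, 10, 29), (20, 13, r, 31, 9, 5, 20), (20, 13, r, 31, 9, 5, 23), (20, 13, r, 31, 9, 5, 29), (20, 36, a, 16, 29, 14, 10), (20, 36, a, 16, 29, 14, 14), (20, 36, a, 16, 9, 10, 20), (20, 36, a, 16, 9, 10, 23), (20, 36, a, 16, 9, 10, 29), (20, 36, a, 16, 9, 5, 20), (20, 36, a, 16, 9, 5, 23), (20, 36, a, 16, 9, 5, 29), (20, 9, r, 3, 29, 14, 10), (20, 9, r, 3, 29, 14, 14), (20, 9, r, 3, 9, 10, 20), (20, 9, r, 3, 9, 10, 23), (20, 9, r, 3, 9, 10, 29), (20, 9, r, 3, 9, 5, 20), (20, 9, r, 3, 9, 5, 23), (20, 9, r, 3, 9, 5, 29)}
π_{F, C, E, A} gives {(10, a, 16, 36), (10, r, 3, 9), (10, r, 31, 13), (10, u, 37, 1), (14, a, 16, 36), (14, r, 3, 9), (14, r, 31, 13), (14, u, 37, 1), (20, a, 16, 36), (20, r, 3, 9), (20, r, 31, 13), (20, u, 37, 1), (23, a, 16, 36), (23, r, 3, 9), (23, r, 31, 13), (23, u, 37, 1), (29, a, 16, 36), (29, r, 3, 9), (29, r, 31, 13), (29, u, 37, 1)} (12 duplicate(s) eliminated).
Selection F > A ∧ C ≠ r: {(10, u, 37, 1), (14, u, 37, 1), (20, u, 37, 1), (23, u, 37, 1), (29, u, 37, 1)}
π_{C, F} gives {(u, 10), (u, 14), (u, 20), (u, 23), (u, 29)}.

{(u, 10), (u, 14), (u, 20), (u, 23), (u, 29)}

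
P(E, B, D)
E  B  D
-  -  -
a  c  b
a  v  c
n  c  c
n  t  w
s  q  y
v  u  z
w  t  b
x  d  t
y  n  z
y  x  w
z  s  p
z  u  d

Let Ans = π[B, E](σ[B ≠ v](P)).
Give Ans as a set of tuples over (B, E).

{(c, a), (c, n), (d, x), (n, y), (q, s), (s, z), (t, n), (t, w), (u, v), (u, z), (x, y)}

Apply σ_{B ≠ v}; surviving tuples: {(a, c, b), (n, c, c), (n, t, w), (s, q, y), (v, u, z), (w, t, b), (x, d, t), (y, n, z), (y, x, w), (z, s, p), (z, u, d)}
π[B, E]: project onto (B, E) → {(c, a), (c, n), (d, x), (n, y), (q, s), (s, z), (t, n), (t, w), (u, v), (u, z), (x, y)}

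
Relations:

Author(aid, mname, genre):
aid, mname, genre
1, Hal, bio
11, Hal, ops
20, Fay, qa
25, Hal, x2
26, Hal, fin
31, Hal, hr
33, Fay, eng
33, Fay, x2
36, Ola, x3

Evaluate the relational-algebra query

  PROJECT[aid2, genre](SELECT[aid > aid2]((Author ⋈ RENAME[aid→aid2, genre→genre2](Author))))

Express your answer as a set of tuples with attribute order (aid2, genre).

ρ[aid→aid2, genre→genre2]: schema becomes (aid2, mname, genre2); tuples unchanged.
Joining Author and RENAME[aid→aid2, genre→genre2](Author) on mname yields {(1, Hal, bio, 1, bio), (1, Hal, bio, 11, ops), (1, Hal, bio, 25, x2), (1, Hal, bio, 26, fin), (1, Hal, bio, 31, hr), (11, Hal, ops, 1, bio), (11, Hal, ops, 11, ops), (11, Hal, ops, 25, x2), (11, Hal, ops, 26, fin), (11, Hal, ops, 31, hr), (20, Fay, qa, 20, qa), (20, Fay, qa, 33, eng), (20, Fay, qa, 33, x2), (25, Hal, x2, 1, bio), (25, Hal, x2, 11, ops), (25, Hal, x2, 25, x2), (25, Hal, x2, 26, fin), (25, Hal, x2, 31, hr), (26, Hal, fin, 1, bio), (26, Hal, fin, 11, ops), (26, Hal, fin, 25, x2), (26, Hal, fin, 26, fin), (26, Hal, fin, 31, hr), (31, Hal, hr, 1, bio), (31, Hal, hr, 11, ops), (31, Hal, hr, 25, x2), (31, Hal, hr, 26, fin), (31, Hal, hr, 31, hr), (33, Fay, eng, 20, qa), (33, Fay, eng, 33, eng), (33, Fay, eng, 33, x2), (33, Fay, x2, 20, qa), (33, Fay, x2, 33, eng), (33, Fay, x2, 33, x2), (36, Ola, x3, 36, x3)}.
Selection aid > aid2: {(11, Hal, ops, 1, bio), (25, Hal, x2, 1, bio), (25, Hal, x2, 11, ops), (26, Hal, fin, 1, bio), (26, Hal, fin, 11, ops), (26, Hal, fin, 25, x2), (31, Hal, hr, 1, bio), (31, Hal, hr, 11, ops), (31, Hal, hr, 25, x2), (31, Hal, hr, 26, fin), (33, Fay, eng, 20, qa), (33, Fay, x2, 20, qa)}
Keep only column(s) aid2, genre: {(1, fin), (1, hr), (1, ops), (1, x2), (11, fin), (11, hr), (11, x2), (20, eng), (20, x2), (25, fin), (25, hr), (26, hr)}

{(1, fin), (1, hr), (1, ops), (1, x2), (11, fin), (11, hr), (11, x2), (20, eng), (20, x2), (25, fin), (25, hr), (26, hr)}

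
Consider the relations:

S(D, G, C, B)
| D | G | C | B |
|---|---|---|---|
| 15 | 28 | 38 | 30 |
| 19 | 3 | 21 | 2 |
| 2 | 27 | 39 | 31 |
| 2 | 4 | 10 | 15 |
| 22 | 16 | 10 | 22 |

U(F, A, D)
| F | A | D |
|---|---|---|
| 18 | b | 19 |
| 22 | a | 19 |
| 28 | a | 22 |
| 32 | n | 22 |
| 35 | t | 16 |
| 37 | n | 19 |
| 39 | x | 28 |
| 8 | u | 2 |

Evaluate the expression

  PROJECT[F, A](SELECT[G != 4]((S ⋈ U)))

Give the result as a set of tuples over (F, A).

{(18, b), (22, a), (28, a), (32, n), (37, n), (8, u)}

Joining S and U on D yields {(19, 3, 21, 2, 18, b), (19, 3, 21, 2, 22, a), (19, 3, 21, 2, 37, n), (2, 27, 39, 31, 8, u), (2, 4, 10, 15, 8, u), (22, 16, 10, 22, 28, a), (22, 16, 10, 22, 32, n)}.
Filtering on G != 4 leaves {(19, 3, 21, 2, 18, b), (19, 3, 21, 2, 22, a), (19, 3, 21, 2, 37, n), (2, 27, 39, 31, 8, u), (22, 16, 10, 22, 28, a), (22, 16, 10, 22, 32, n)}.
π[F, A]: project onto (F, A) → {(18, b), (22, a), (28, a), (32, n), (37, n), (8, u)}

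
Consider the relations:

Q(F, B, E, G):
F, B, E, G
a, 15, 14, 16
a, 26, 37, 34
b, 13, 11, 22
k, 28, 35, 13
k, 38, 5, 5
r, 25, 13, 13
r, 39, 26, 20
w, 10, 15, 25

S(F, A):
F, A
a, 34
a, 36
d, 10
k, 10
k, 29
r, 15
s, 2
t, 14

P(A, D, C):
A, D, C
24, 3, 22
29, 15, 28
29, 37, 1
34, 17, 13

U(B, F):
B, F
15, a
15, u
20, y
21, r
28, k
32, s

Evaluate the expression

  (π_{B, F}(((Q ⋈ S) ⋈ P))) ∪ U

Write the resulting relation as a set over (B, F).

{(15, a), (15, u), (20, y), (21, r), (26, a), (28, k), (32, s), (38, k)}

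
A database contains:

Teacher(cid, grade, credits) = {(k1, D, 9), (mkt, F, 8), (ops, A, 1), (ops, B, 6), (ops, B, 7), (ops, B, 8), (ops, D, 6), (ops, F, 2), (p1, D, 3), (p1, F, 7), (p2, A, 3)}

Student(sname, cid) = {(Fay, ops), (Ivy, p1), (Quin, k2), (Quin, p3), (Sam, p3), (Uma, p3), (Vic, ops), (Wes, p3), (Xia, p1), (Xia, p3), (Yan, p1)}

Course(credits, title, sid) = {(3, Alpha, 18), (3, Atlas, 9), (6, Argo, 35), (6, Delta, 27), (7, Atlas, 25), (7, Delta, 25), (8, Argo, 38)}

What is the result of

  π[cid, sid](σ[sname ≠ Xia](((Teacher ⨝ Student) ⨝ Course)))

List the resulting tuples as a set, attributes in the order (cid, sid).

{(ops, 25), (ops, 27), (ops, 35), (ops, 38), (p1, 18), (p1, 25), (p1, 9)}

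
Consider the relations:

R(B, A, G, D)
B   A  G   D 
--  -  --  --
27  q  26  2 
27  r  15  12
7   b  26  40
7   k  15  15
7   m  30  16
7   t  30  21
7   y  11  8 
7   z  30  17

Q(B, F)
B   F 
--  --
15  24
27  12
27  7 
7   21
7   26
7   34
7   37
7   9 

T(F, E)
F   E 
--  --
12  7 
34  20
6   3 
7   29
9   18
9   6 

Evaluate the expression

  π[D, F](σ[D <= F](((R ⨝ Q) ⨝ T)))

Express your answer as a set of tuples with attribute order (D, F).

Natural join on B: {(27, q, 26, 2, 12), (27, q, 26, 2, 7), (27, r, 15, 12, 12), (27, r, 15, 12, 7), (7, b, 26, 40, 21), (7, b, 26, 40, 26), (7, b, 26, 40, 34), (7, b, 26, 40, 37), (7, b, 26, 40, 9), (7, k, 15, 15, 21), (7, k, 15, 15, 26), (7, k, 15, 15, 34), (7, k, 15, 15, 37), (7, k, 15, 15, 9), (7, m, 30, 16, 21), (7, m, 30, 16, 26), (7, m, 30, 16, 34), (7, m, 30, 16, 37), (7, m, 30, 16, 9), (7, t, 30, 21, 21), (7, t, 30, 21, 26), (7, t, 30, 21, 34), (7, t, 30, 21, 37), (7, t, 30, 21, 9), (7, y, 11, 8, 21), (7, y, 11, 8, 26), (7, y, 11, 8, 34), (7, y, 11, 8, 37), (7, y, 11, 8, 9), (7, z, 30, 17, 21), (7, z, 30, 17, 26), (7, z, 30, 17, 34), (7, z, 30, 17, 37), (7, z, 30, 17, 9)}
Natural join on F: {(27, q, 26, 2, 12, 7), (27, q, 26, 2, 7, 29), (27, r, 15, 12, 12, 7), (27, r, 15, 12, 7, 29), (7, b, 26, 40, 34, 20), (7, b, 26, 40, 9, 18), (7, b, 26, 40, 9, 6), (7, k, 15, 15, 34, 20), (7, k, 15, 15, 9, 18), (7, k, 15, 15, 9, 6), (7, m, 30, 16, 34, 20), (7, m, 30, 16, 9, 18), (7, m, 30, 16, 9, 6), (7, t, 30, 21, 34, 20), (7, t, 30, 21, 9, 18), (7, t, 30, 21, 9, 6), (7, y, 11, 8, 34, 20), (7, y, 11, 8, 9, 18), (7, y, 11, 8, 9, 6), (7, z, 30, 17, 34, 20), (7, z, 30, 17, 9, 18), (7, z, 30, 17, 9, 6)}
Apply σ_{D <= F}; surviving tuples: {(27, q, 26, 2, 12, 7), (27, q, 26, 2, 7, 29), (27, r, 15, 12, 12, 7), (7, k, 15, 15, 34, 20), (7, m, 30, 16, 34, 20), (7, t, 30, 21, 34, 20), (7, y, 11, 8, 34, 20), (7, y, 11, 8, 9, 18), (7, y, 11, 8, 9, 6), (7, z, 30, 17, 34, 20)}
π[D, F]: project onto (D, F) (1 duplicate(s) eliminated) → {(12, 12), (15, 34), (16, 34), (17, 34), (2, 12), (2, 7), (21, 34), (8, 34), (8, 9)}

{(12, 12), (15, 34), (16, 34), (17, 34), (2, 12), (2, 7), (21, 34), (8, 34), (8, 9)}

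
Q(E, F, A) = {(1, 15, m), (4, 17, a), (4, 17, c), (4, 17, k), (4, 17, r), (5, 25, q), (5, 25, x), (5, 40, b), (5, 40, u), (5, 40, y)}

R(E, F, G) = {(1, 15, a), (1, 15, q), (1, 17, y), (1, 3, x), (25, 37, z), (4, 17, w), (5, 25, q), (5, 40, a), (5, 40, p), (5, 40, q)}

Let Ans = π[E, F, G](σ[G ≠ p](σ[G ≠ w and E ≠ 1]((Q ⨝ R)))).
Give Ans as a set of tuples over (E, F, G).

Q ⋈ R (natural join on E, F): {(1, 15, m, a), (1, 15, m, q), (4, 17, a, w), (4, 17, c, w), (4, 17, k, w), (4, 17, r, w), (5, 25, q, q), (5, 25, x, q), (5, 40, b, a), (5, 40, b, p), (5, 40, b, q), (5, 40, u, a), (5, 40, u, p), (5, 40, u, q), (5, 40, y, a), (5, 40, y, p), (5, 40, y, q)}
σ[G ≠ w and E ≠ 1]: keep tuples satisfying G ≠ w and E ≠ 1 → {(5, 25, q, q), (5, 25, x, q), (5, 40, b, a), (5, 40, b, p), (5, 40, b, q), (5, 40, u, a), (5, 40, u, p), (5, 40, u, q), (5, 40, y, a), (5, 40, y, p), (5, 40, y, q)}
σ[G ≠ p]: keep tuples satisfying G ≠ p → {(5, 25, q, q), (5, 25, x, q), (5, 40, b, a), (5, 40, b, q), (5, 40, u, a), (5, 40, u, q), (5, 40, y, a), (5, 40, y, q)}
Projecting to E, F, G (5 duplicate(s) eliminated): {(5, 25, q), (5, 40, a), (5, 40, q)}

{(5, 25, q), (5, 40, a), (5, 40, q)}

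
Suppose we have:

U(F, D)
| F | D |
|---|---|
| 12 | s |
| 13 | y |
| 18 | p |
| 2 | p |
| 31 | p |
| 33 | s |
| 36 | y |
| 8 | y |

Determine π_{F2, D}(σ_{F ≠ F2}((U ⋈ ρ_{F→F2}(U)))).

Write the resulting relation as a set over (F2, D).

ρ[F→F2]: schema becomes (F2, D); tuples unchanged.
Natural join on D: {(12, s, 12), (12, s, 33), (13, y, 13), (13, y, 36), (13, y, 8), (18, p, 18), (18, p, 2), (18, p, 31), (2, p, 18), (2, p, 2), (2, p, 31), (31, p, 18), (31, p, 2), (31, p, 31), (33, s, 12), (33, s, 33), (36, y, 13), (36, y, 36), (36, y, 8), (8, y, 13), (8, y, 36), (8, y, 8)}
Apply σ_{F ≠ F2}; surviving tuples: {(12, s, 33), (13, y, 36), (13, y, 8), (18, p, 2), (18, p, 31), (2, p, 18), (2, p, 31), (31, p, 18), (31, p, 2), (33, s, 12), (36, y, 13), (36, y, 8), (8, y, 13), (8, y, 36)}
Projecting to F2, D (6 duplicate(s) eliminated): {(12, s), (13, y), (18, p), (2, p), (31, p), (33, s), (36, y), (8, y)}

{(12, s), (13, y), (18, p), (2, p), (31, p), (33, s), (36, y), (8, y)}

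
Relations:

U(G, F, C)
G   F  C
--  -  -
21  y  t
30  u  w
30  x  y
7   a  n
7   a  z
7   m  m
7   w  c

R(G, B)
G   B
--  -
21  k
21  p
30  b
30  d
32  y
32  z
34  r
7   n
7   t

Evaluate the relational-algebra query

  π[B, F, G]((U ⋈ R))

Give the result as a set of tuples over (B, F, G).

{(b, u, 30), (b, x, 30), (d, u, 30), (d, x, 30), (k, y, 21), (n, a, 7), (n, m, 7), (n, w, 7), (p, y, 21), (t, a, 7), (t, m, 7), (t, w, 7)}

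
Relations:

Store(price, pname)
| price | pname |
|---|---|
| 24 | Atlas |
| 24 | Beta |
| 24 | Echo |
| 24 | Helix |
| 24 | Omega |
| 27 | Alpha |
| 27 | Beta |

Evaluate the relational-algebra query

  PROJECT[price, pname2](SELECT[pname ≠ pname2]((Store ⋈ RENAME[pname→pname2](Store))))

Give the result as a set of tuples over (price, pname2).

{(24, Atlas), (24, Beta), (24, Echo), (24, Helix), (24, Omega), (27, Alpha), (27, Beta)}

ρ[pname→pname2]: schema becomes (price, pname2); tuples unchanged.
Store ⋈ RENAME[pname→pname2](Store) (natural join on price): {(24, Atlas, Atlas), (24, Atlas, Beta), (24, Atlas, Echo), (24, Atlas, Helix), (24, Atlas, Omega), (24, Beta, Atlas), (24, Beta, Beta), (24, Beta, Echo), (24, Beta, Helix), (24, Beta, Omega), (24, Echo, Atlas), (24, Echo, Beta), (24, Echo, Echo), (24, Echo, Helix), (24, Echo, Omega), (24, Helix, Atlas), (24, Helix, Beta), (24, Helix, Echo), (24, Helix, Helix), (24, Helix, Omega), (24, Omega, Atlas), (24, Omega, Beta), (24, Omega, Echo), (24, Omega, Helix), (24, Omega, Omega), (27, Alpha, Alpha), (27, Alpha, Beta), (27, Beta, Alpha), (27, Beta, Beta)}
σ[pname ≠ pname2]: keep tuples satisfying pname ≠ pname2 → {(24, Atlas, Beta), (24, Atlas, Echo), (24, Atlas, Helix), (24, Atlas, Omega), (24, Beta, Atlas), (24, Beta, Echo), (24, Beta, Helix), (24, Beta, Omega), (24, Echo, Atlas), (24, Echo, Beta), (24, Echo, Helix), (24, Echo, Omega), (24, Helix, Atlas), (24, Helix, Beta), (24, Helix, Echo), (24, Helix, Omega), (24, Omega, Atlas), (24, Omega, Beta), (24, Omega, Echo), (24, Omega, Helix), (27, Alpha, Beta), (27, Beta, Alpha)}
Keep only column(s) price, pname2 (15 duplicate(s) eliminated): {(24, Atlas), (24, Beta), (24, Echo), (24, Helix), (24, Omega), (27, Alpha), (27, Beta)}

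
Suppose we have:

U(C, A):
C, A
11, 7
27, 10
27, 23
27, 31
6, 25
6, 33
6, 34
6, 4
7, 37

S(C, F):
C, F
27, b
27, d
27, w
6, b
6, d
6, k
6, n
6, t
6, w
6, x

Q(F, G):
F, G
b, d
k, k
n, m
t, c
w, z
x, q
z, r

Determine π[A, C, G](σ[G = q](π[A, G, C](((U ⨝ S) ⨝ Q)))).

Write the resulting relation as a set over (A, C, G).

Joining U and S on C yields {(27, 10, b), (27, 10, d), (27, 10, w), (27, 23, b), (27, 23, d), (27, 23, w), (27, 31, b), (27, 31, d), (27, 31, w), (6, 25, b), (6, 25, d), (6, 25, k), (6, 25, n), (6, 25, t), (6, 25, w), (6, 25, x), (6, 33, b), (6, 33, d), (6, 33, k), (6, 33, n), (6, 33, t), (6, 33, w), (6, 33, x), (6, 34, b), (6, 34, d), (6, 34, k), (6, 34, n), (6, 34, t), (6, 34, w), (6, 34, x), (6, 4, b), (6, 4, d), (6, 4, k), (6, 4, n), (6, 4, t), (6, 4, w), (6, 4, x)}.
Joining (U ⨝ S) and Q on F yields {(27, 10, b, d), (27, 10, w, z), (27, 23, b, d), (27, 23, w, z), (27, 31, b, d), (27, 31, w, z), (6, 25, b, d), (6, 25, k, k), (6, 25, n, m), (6, 25, t, c), (6, 25, w, z), (6, 25, x, q), (6, 33, b, d), (6, 33, k, k), (6, 33, n, m), (6, 33, t, c), (6, 33, w, z), (6, 33, x, q), (6, 34, b, d), (6, 34, k, k), (6, 34, n, m), (6, 34, t, c), (6, 34, w, z), (6, 34, x, q), (6, 4, b, d), (6, 4, k, k), (6, 4, n, m), (6, 4, t, c), (6, 4, w, z), (6, 4, x, q)}.
Projecting to A, G, C: {(10, d, 27), (10, z, 27), (23, d, 27), (23, z, 27), (25, c, 6), (25, d, 6), (25, k, 6), (25, m, 6), (25, q, 6), (25, z, 6), (31, d, 27), (31, z, 27), (33, c, 6), (33, d, 6), (33, k, 6), (33, m, 6), (33, q, 6), (33, z, 6), (34, c, 6), (34, d, 6), (34, k, 6), (34, m, 6), (34, q, 6), (34, z, 6), (4, c, 6), (4, d, 6), (4, k, 6), (4, m, 6), (4, q, 6), (4, z, 6)}
σ[G = q]: keep tuples satisfying G = q → {(25, q, 6), (33, q, 6), (34, q, 6), (4, q, 6)}
Projecting to A, C, G: {(25, 6, q), (33, 6, q), (34, 6, q), (4, 6, q)}

{(25, 6, q), (33, 6, q), (34, 6, q), (4, 6, q)}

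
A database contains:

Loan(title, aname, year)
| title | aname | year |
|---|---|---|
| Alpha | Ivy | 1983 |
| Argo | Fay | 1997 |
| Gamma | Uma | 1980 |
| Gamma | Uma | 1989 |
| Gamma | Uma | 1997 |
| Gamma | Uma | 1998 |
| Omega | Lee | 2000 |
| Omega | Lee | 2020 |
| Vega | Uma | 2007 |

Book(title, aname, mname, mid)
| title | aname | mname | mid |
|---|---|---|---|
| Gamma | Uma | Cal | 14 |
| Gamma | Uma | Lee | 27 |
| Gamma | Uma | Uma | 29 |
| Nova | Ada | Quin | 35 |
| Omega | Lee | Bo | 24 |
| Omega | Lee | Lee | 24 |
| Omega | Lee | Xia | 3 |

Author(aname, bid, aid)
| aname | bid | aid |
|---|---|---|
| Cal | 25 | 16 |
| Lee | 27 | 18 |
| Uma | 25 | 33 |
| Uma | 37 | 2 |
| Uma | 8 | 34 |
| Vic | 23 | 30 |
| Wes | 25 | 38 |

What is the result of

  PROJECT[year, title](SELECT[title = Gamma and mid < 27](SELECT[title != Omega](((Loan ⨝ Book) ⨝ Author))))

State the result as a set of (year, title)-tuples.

Joining Loan and Book on title, aname yields {(Gamma, Uma, 1980, Cal, 14), (Gamma, Uma, 1980, Lee, 27), (Gamma, Uma, 1980, Uma, 29), (Gamma, Uma, 1989, Cal, 14), (Gamma, Uma, 1989, Lee, 27), (Gamma, Uma, 1989, Uma, 29), (Gamma, Uma, 1997, Cal, 14), (Gamma, Uma, 1997, Lee, 27), (Gamma, Uma, 1997, Uma, 29), (Gamma, Uma, 1998, Cal, 14), (Gamma, Uma, 1998, Lee, 27), (Gamma, Uma, 1998, Uma, 29), (Omega, Lee, 2000, Bo, 24), (Omega, Lee, 2000, Lee, 24), (Omega, Lee, 2000, Xia, 3), (Omega, Lee, 2020, Bo, 24), (Omega, Lee, 2020, Lee, 24), (Omega, Lee, 2020, Xia, 3)}.
Joining (Loan ⨝ Book) and Author on aname yields {(Gamma, Uma, 1980, Cal, 14, 25, 33), (Gamma, Uma, 1980, Cal, 14, 37, 2), (Gamma, Uma, 1980, Cal, 14, 8, 34), (Gamma, Uma, 1980, Lee, 27, 25, 33), (Gamma, Uma, 1980, Lee, 27, 37, 2), (Gamma, Uma, 1980, Lee, 27, 8, 34), (Gamma, Uma, 1980, Uma, 29, 25, 33), (Gamma, Uma, 1980, Uma, 29, 37, 2), (Gamma, Uma, 1980, Uma, 29, 8, 34), (Gamma, Uma, 1989, Cal, 14, 25, 33), (Gamma, Uma, 1989, Cal, 14, 37, 2), (Gamma, Uma, 1989, Cal, 14, 8, 34), (Gamma, Uma, 1989, Lee, 27, 25, 33), (Gamma, Uma, 1989, Lee, 27, 37, 2), (Gamma, Uma, 1989, Lee, 27, 8, 34), (Gamma, Uma, 1989, Uma, 29, 25, 33), (Gamma, Uma, 1989, Uma, 29, 37, 2), (Gamma, Uma, 1989, Uma, 29, 8, 34), (Gamma, Uma, 1997, Cal, 14, 25, 33), (Gamma, Uma, 1997, Cal, 14, 37, 2), (Gamma, Uma, 1997, Cal, 14, 8, 34), (Gamma, Uma, 1997, Lee, 27, 25, 33), (Gamma, Uma, 1997, Lee, 27, 37, 2), (Gamma, Uma, 1997, Lee, 27, 8, 34), (Gamma, Uma, 1997, Uma, 29, 25, 33), (Gamma, Uma, 1997, Uma, 29, 37, 2), (Gamma, Uma, 1997, Uma, 29, 8, 34), (Gamma, Uma, 1998, Cal, 14, 25, 33), (Gamma, Uma, 1998, Cal, 14, 37, 2), (Gamma, Uma, 1998, Cal, 14, 8, 34), (Gamma, Uma, 1998, Lee, 27, 25, 33), (Gamma, Uma, 1998, Lee, 27, 37, 2), (Gamma, Uma, 1998, Lee, 27, 8, 34), (Gamma, Uma, 1998, Uma, 29, 25, 33), (Gamma, Uma, 1998, Uma, 29, 37, 2), (Gamma, Uma, 1998, Uma, 29, 8, 34), (Omega, Lee, 2000, Bo, 24, 27, 18), (Omega, Lee, 2000, Lee, 24, 27, 18), (Omega, Lee, 2000, Xia, 3, 27, 18), (Omega, Lee, 2020, Bo, 24, 27, 18), (Omega, Lee, 2020, Lee, 24, 27, 18), (Omega, Lee, 2020, Xia, 3, 27, 18)}.
σ[title != Omega]: keep tuples satisfying title != Omega → {(Gamma, Uma, 1980, Cal, 14, 25, 33), (Gamma, Uma, 1980, Cal, 14, 37, 2), (Gamma, Uma, 1980, Cal, 14, 8, 34), (Gamma, Uma, 1980, Lee, 27, 25, 33), (Gamma, Uma, 1980, Lee, 27, 37, 2), (Gamma, Uma, 1980, Lee, 27, 8, 34), (Gamma, Uma, 1980, Uma, 29, 25, 33), (Gamma, Uma, 1980, Uma, 29, 37, 2), (Gamma, Uma, 1980, Uma, 29, 8, 34), (Gamma, Uma, 1989, Cal, 14, 25, 33), (Gamma, Uma, 1989, Cal, 14, 37, 2), (Gamma, Uma, 1989, Cal, 14, 8, 34), (Gamma, Uma, 1989, Lee, 27, 25, 33), (Gamma, Uma, 1989, Lee, 27, 37, 2), (Gamma, Uma, 1989, Lee, 27, 8, 34), (Gamma, Uma, 1989, Uma, 29, 25, 33), (Gamma, Uma, 1989, Uma, 29, 37, 2), (Gamma, Uma, 1989, Uma, 29, 8, 34), (Gamma, Uma, 1997, Cal, 14, 25, 33), (Gamma, Uma, 1997, Cal, 14, 37, 2), (Gamma, Uma, 1997, Cal, 14, 8, 34), (Gamma, Uma, 1997, Lee, 27, 25, 33), (Gamma, Uma, 1997, Lee, 27, 37, 2), (Gamma, Uma, 1997, Lee, 27, 8, 34), (Gamma, Uma, 1997, Uma, 29, 25, 33), (Gamma, Uma, 1997, Uma, 29, 37, 2), (Gamma, Uma, 1997, Uma, 29, 8, 34), (Gamma, Uma, 1998, Cal, 14, 25, 33), (Gamma, Uma, 1998, Cal, 14, 37, 2), (Gamma, Uma, 1998, Cal, 14, 8, 34), (Gamma, Uma, 1998, Lee, 27, 25, 33), (Gamma, Uma, 1998, Lee, 27, 37, 2), (Gamma, Uma, 1998, Lee, 27, 8, 34), (Gamma, Uma, 1998, Uma, 29, 25, 33), (Gamma, Uma, 1998, Uma, 29, 37, 2), (Gamma, Uma, 1998, Uma, 29, 8, 34)}
σ[title = Gamma and mid < 27]: keep tuples satisfying title = Gamma and mid < 27 → {(Gamma, Uma, 1980, Cal, 14, 25, 33), (Gamma, Uma, 1980, Cal, 14, 37, 2), (Gamma, Uma, 1980, Cal, 14, 8, 34), (Gamma, Uma, 1989, Cal, 14, 25, 33), (Gamma, Uma, 1989, Cal, 14, 37, 2), (Gamma, Uma, 1989, Cal, 14, 8, 34), (Gamma, Uma, 1997, Cal, 14, 25, 33), (Gamma, Uma, 1997, Cal, 14, 37, 2), (Gamma, Uma, 1997, Cal, 14, 8, 34), (Gamma, Uma, 1998, Cal, 14, 25, 33), (Gamma, Uma, 1998, Cal, 14, 37, 2), (Gamma, Uma, 1998, Cal, 14, 8, 34)}
π_{year, title} gives {(1980, Gamma), (1989, Gamma), (1997, Gamma), (1998, Gamma)} (8 duplicate(s) eliminated).

{(1980, Gamma), (1989, Gamma), (1997, Gamma), (1998, Gamma)}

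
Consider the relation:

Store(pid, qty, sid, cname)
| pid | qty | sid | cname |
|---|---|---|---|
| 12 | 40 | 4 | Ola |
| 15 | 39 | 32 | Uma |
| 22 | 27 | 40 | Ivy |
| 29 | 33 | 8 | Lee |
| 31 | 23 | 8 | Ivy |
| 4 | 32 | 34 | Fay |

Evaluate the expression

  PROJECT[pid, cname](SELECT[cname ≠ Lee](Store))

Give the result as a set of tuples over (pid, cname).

Selection cname ≠ Lee: {(12, 40, 4, Ola), (15, 39, 32, Uma), (22, 27, 40, Ivy), (31, 23, 8, Ivy), (4, 32, 34, Fay)}
π_{pid, cname} gives {(12, Ola), (15, Uma), (22, Ivy), (31, Ivy), (4, Fay)}.

{(12, Ola), (15, Uma), (22, Ivy), (31, Ivy), (4, Fay)}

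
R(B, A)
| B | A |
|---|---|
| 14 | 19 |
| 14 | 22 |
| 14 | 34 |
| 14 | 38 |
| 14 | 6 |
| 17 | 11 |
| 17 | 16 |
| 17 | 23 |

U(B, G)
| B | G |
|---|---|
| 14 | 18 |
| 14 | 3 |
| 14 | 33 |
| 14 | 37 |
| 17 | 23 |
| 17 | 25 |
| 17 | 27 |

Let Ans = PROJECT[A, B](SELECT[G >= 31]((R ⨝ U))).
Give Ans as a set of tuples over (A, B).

{(19, 14), (22, 14), (34, 14), (38, 14), (6, 14)}

Natural join on B: {(14, 19, 18), (14, 19, 3), (14, 19, 33), (14, 19, 37), (14, 22, 18), (14, 22, 3), (14, 22, 33), (14, 22, 37), (14, 34, 18), (14, 34, 3), (14, 34, 33), (14, 34, 37), (14, 38, 18), (14, 38, 3), (14, 38, 33), (14, 38, 37), (14, 6, 18), (14, 6, 3), (14, 6, 33), (14, 6, 37), (17, 11, 23), (17, 11, 25), (17, 11, 27), (17, 16, 23), (17, 16, 25), (17, 16, 27), (17, 23, 23), (17, 23, 25), (17, 23, 27)}
Filtering on G >= 31 leaves {(14, 19, 33), (14, 19, 37), (14, 22, 33), (14, 22, 37), (14, 34, 33), (14, 34, 37), (14, 38, 33), (14, 38, 37), (14, 6, 33), (14, 6, 37)}.
Keep only column(s) A, B (5 duplicate(s) eliminated): {(19, 14), (22, 14), (34, 14), (38, 14), (6, 14)}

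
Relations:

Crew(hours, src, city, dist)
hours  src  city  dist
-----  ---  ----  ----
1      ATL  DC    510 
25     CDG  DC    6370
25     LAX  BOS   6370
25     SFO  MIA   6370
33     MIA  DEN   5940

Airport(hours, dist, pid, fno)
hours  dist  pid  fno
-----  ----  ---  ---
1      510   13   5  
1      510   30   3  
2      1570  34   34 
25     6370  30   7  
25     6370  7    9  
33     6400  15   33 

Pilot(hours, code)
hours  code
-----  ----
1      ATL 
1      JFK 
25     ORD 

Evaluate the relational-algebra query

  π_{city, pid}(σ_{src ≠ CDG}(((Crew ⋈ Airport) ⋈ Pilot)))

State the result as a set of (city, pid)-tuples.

{(BOS, 30), (BOS, 7), (DC, 13), (DC, 30), (MIA, 30), (MIA, 7)}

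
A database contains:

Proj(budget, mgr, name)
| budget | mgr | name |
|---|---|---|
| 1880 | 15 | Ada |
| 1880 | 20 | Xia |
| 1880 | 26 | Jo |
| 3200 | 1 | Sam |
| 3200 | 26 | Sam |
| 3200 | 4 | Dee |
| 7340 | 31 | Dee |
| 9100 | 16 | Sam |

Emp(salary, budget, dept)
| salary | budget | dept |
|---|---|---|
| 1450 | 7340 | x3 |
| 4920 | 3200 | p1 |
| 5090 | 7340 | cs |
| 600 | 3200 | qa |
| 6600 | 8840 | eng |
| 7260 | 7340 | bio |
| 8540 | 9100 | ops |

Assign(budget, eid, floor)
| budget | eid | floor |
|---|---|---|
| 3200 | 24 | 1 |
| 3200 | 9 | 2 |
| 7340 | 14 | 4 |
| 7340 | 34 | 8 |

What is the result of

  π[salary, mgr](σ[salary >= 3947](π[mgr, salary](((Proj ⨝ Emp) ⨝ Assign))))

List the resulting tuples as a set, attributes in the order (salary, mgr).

Natural join on budget: {(3200, 1, Sam, 4920, p1), (3200, 1, Sam, 600, qa), (3200, 26, Sam, 4920, p1), (3200, 26, Sam, 600, qa), (3200, 4, Dee, 4920, p1), (3200, 4, Dee, 600, qa), (7340, 31, Dee, 1450, x3), (7340, 31, Dee, 5090, cs), (7340, 31, Dee, 7260, bio), (9100, 16, Sam, 8540, ops)}
Natural join on budget: {(3200, 1, Sam, 4920, p1, 24, 1), (3200, 1, Sam, 4920, p1, 9, 2), (3200, 1, Sam, 600, qa, 24, 1), (3200, 1, Sam, 600, qa, 9, 2), (3200, 26, Sam, 4920, p1, 24, 1), (3200, 26, Sam, 4920, p1, 9, 2), (3200, 26, Sam, 600, qa, 24, 1), (3200, 26, Sam, 600, qa, 9, 2), (3200, 4, Dee, 4920, p1, 24, 1), (3200, 4, Dee, 4920, p1, 9, 2), (3200, 4, Dee, 600, qa, 24, 1), (3200, 4, Dee, 600, qa, 9, 2), (7340, 31, Dee, 1450, x3, 14, 4), (7340, 31, Dee, 1450, x3, 34, 8), (7340, 31, Dee, 5090, cs, 14, 4), (7340, 31, Dee, 5090, cs, 34, 8), (7340, 31, Dee, 7260, bio, 14, 4), (7340, 31, Dee, 7260, bio, 34, 8)}
Keep only column(s) mgr, salary (9 duplicate(s) eliminated): {(1, 4920), (1, 600), (26, 4920), (26, 600), (31, 1450), (31, 5090), (31, 7260), (4, 4920), (4, 600)}
Selection salary >= 3947: {(1, 4920), (26, 4920), (31, 5090), (31, 7260), (4, 4920)}
Keep only column(s) salary, mgr: {(4920, 1), (4920, 26), (4920, 4), (5090, 31), (7260, 31)}

{(4920, 1), (4920, 26), (4920, 4), (5090, 31), (7260, 31)}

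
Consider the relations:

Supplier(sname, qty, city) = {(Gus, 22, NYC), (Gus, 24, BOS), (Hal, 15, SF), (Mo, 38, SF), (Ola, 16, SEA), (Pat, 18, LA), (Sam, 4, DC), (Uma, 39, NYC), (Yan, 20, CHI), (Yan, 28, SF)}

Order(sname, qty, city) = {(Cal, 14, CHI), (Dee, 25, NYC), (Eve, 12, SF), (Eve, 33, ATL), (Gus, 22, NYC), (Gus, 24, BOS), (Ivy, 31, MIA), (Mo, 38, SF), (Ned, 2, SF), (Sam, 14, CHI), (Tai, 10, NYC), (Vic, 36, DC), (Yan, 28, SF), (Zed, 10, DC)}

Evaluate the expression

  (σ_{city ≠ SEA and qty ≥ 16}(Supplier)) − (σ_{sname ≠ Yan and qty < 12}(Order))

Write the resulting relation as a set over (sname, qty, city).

{(Gus, 22, NYC), (Gus, 24, BOS), (Mo, 38, SF), (Pat, 18, LA), (Uma, 39, NYC), (Yan, 20, CHI), (Yan, 28, SF)}

Filtering on city ≠ SEA and qty ≥ 16 leaves {(Gus, 22, NYC), (Gus, 24, BOS), (Mo, 38, SF), (Pat, 18, LA), (Uma, 39, NYC), (Yan, 20, CHI), (Yan, 28, SF)}.
Filtering on sname ≠ Yan and qty < 12 leaves {(Ned, 2, SF), (Tai, 10, NYC), (Zed, 10, DC)}.
Set difference of the two operands is {(Gus, 22, NYC), (Gus, 24, BOS), (Mo, 38, SF), (Pat, 18, LA), (Uma, 39, NYC), (Yan, 20, CHI), (Yan, 28, SF)}.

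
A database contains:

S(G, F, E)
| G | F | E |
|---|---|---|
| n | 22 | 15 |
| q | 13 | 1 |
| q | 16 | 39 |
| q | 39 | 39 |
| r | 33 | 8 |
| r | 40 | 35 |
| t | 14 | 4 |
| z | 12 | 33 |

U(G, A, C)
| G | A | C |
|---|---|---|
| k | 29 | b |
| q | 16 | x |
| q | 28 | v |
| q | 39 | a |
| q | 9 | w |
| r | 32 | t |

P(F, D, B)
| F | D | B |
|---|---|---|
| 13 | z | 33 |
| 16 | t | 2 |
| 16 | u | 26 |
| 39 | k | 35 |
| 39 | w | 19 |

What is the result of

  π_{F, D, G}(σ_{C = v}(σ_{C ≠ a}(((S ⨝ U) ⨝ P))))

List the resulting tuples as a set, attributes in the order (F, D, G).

Natural join on G: {(q, 13, 1, 16, x), (q, 13, 1, 28, v), (q, 13, 1, 39, a), (q, 13, 1, 9, w), (q, 16, 39, 16, x), (q, 16, 39, 28, v), (q, 16, 39, 39, a), (q, 16, 39, 9, w), (q, 39, 39, 16, x), (q, 39, 39, 28, v), (q, 39, 39, 39, a), (q, 39, 39, 9, w), (r, 33, 8, 32, t), (r, 40, 35, 32, t)}
Natural join on F: {(q, 13, 1, 16, x, z, 33), (q, 13, 1, 28, v, z, 33), (q, 13, 1, 39, a, z, 33), (q, 13, 1, 9, w, z, 33), (q, 16, 39, 16, x, t, 2), (q, 16, 39, 16, x, u, 26), (q, 16, 39, 28, v, t, 2), (q, 16, 39, 28, v, u, 26), (q, 16, 39, 39, a, t, 2), (q, 16, 39, 39, a, u, 26), (q, 16, 39, 9, w, t, 2), (q, 16, 39, 9, w, u, 26), (q, 39, 39, 16, x, k, 35), (q, 39, 39, 16, x, w, 19), (q, 39, 39, 28, v, k, 35), (q, 39, 39, 28, v, w, 19), (q, 39, 39, 39, a, k, 35), (q, 39, 39, 39, a, w, 19), (q, 39, 39, 9, w, k, 35), (q, 39, 39, 9, w, w, 19)}
Filtering on C ≠ a leaves {(q, 13, 1, 16, x, z, 33), (q, 13, 1, 28, v, z, 33), (q, 13, 1, 9, w, z, 33), (q, 16, 39, 16, x, t, 2), (q, 16, 39, 16, x, u, 26), (q, 16, 39, 28, v, t, 2), (q, 16, 39, 28, v, u, 26), (q, 16, 39, 9, w, t, 2), (q, 16, 39, 9, w, u, 26), (q, 39, 39, 16, x, k, 35), (q, 39, 39, 16, x, w, 19), (q, 39, 39, 28, v, k, 35), (q, 39, 39, 28, v, w, 19), (q, 39, 39, 9, w, k, 35), (q, 39, 39, 9, w, w, 19)}.
Filtering on C = v leaves {(q, 13, 1, 28, v, z, 33), (q, 16, 39, 28, v, t, 2), (q, 16, 39, 28, v, u, 26), (q, 39, 39, 28, v, k, 35), (q, 39, 39, 28, v, w, 19)}.
Keep only column(s) F, D, G: {(13, z, q), (16, t, q), (16, u, q), (39, k, q), (39, w, q)}

{(13, z, q), (16, t, q), (16, u, q), (39, k, q), (39, w, q)}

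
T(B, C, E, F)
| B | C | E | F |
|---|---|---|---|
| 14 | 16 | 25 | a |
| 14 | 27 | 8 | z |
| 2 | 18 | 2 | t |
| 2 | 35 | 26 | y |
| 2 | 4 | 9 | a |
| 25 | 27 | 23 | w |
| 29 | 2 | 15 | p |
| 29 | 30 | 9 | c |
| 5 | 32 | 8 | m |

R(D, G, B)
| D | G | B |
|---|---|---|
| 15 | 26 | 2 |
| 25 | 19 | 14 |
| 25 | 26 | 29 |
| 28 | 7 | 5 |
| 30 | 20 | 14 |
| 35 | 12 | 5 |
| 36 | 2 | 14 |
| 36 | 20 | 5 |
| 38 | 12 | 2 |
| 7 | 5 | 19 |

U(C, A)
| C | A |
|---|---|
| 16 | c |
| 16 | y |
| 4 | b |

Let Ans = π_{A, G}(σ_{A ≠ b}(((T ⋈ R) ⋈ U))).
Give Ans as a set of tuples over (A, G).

{(c, 19), (c, 2), (c, 20), (y, 19), (y, 2), (y, 20)}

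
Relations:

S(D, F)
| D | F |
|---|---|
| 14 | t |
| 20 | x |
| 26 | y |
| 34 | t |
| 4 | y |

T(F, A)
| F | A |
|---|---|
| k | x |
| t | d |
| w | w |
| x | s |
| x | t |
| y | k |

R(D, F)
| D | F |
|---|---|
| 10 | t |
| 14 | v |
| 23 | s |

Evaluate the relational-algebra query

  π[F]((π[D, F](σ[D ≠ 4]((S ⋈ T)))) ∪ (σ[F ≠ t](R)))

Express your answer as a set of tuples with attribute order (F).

Joining S and T on F yields {(14, t, d), (20, x, s), (20, x, t), (26, y, k), (34, t, d), (4, y, k)}.
Filtering on D ≠ 4 leaves {(14, t, d), (20, x, s), (20, x, t), (26, y, k), (34, t, d)}.
Projecting to D, F (1 duplicate(s) eliminated): {(14, t), (20, x), (26, y), (34, t)}
Filtering on F ≠ t leaves {(14, v), (23, s)}.
Union: {(14, t), (20, x), (26, y), (34, t)} with {(14, v), (23, s)} → {(14, t), (14, v), (20, x), (23, s), (26, y), (34, t)}
Projecting to F (1 duplicate(s) eliminated): {s, t, v, x, y}

{s, t, v, x, y}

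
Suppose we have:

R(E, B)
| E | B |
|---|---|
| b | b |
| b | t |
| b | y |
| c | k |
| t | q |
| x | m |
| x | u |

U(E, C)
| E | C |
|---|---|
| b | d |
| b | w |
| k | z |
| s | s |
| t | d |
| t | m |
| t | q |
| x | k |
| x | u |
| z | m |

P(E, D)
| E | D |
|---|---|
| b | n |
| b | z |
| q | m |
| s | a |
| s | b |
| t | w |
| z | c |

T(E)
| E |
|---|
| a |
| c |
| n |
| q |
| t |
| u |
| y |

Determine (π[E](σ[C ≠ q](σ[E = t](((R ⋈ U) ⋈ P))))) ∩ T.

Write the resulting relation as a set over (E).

{t}

Natural join on E: {(b, b, d), (b, b, w), (b, t, d), (b, t, w), (b, y, d), (b, y, w), (t, q, d), (t, q, m), (t, q, q), (x, m, k), (x, m, u), (x, u, k), (x, u, u)}
Natural join on E: {(b, b, d, n), (b, b, d, z), (b, b, w, n), (b, b, w, z), (b, t, d, n), (b, t, d, z), (b, t, w, n), (b, t, w, z), (b, y, d, n), (b, y, d, z), (b, y, w, n), (b, y, w, z), (t, q, d, w), (t, q, m, w), (t, q, q, w)}
Filtering on E = t leaves {(t, q, d, w), (t, q, m, w), (t, q, q, w)}.
Filtering on C ≠ q leaves {(t, q, d, w), (t, q, m, w)}.
Keep only column(s) E (1 duplicate(s) eliminated): {t}
Taking the intersection: {t}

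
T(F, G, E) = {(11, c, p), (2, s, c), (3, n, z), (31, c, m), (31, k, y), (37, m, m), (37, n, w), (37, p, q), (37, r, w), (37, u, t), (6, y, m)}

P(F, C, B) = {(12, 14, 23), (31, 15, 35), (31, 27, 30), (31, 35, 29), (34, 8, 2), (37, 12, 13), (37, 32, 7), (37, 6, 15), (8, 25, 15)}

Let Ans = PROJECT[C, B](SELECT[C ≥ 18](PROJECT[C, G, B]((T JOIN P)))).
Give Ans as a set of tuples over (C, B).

{(27, 30), (32, 7), (35, 29)}

Natural join on F: {(31, c, m, 15, 35), (31, c, m, 27, 30), (31, c, m, 35, 29), (31, k, y, 15, 35), (31, k, y, 27, 30), (31, k, y, 35, 29), (37, m, m, 12, 13), (37, m, m, 32, 7), (37, m, m, 6, 15), (37, n, w, 12, 13), (37, n, w, 32, 7), (37, n, w, 6, 15), (37, p, q, 12, 13), (37, p, q, 32, 7), (37, p, q, 6, 15), (37, r, w, 12, 13), (37, r, w, 32, 7), (37, r, w, 6, 15), (37, u, t, 12, 13), (37, u, t, 32, 7), (37, u, t, 6, 15)}
Keep only column(s) C, G, B: {(12, m, 13), (12, n, 13), (12, p, 13), (12, r, 13), (12, u, 13), (15, c, 35), (15, k, 35), (27, c, 30), (27, k, 30), (32, m, 7), (32, n, 7), (32, p, 7), (32, r, 7), (32, u, 7), (35, c, 29), (35, k, 29), (6, m, 15), (6, n, 15), (6, p, 15), (6, r, 15), (6, u, 15)}
Filtering on C ≥ 18 leaves {(27, c, 30), (27, k, 30), (32, m, 7), (32, n, 7), (32, p, 7), (32, r, 7), (32, u, 7), (35, c, 29), (35, k, 29)}.
Keep only column(s) C, B (6 duplicate(s) eliminated): {(27, 30), (32, 7), (35, 29)}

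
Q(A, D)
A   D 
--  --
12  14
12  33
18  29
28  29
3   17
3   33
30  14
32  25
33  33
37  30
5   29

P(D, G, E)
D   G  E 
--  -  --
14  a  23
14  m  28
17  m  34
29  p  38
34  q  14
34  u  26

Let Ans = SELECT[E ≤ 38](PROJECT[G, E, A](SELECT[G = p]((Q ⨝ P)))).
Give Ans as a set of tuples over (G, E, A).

{(p, 38, 18), (p, 38, 28), (p, 38, 5)}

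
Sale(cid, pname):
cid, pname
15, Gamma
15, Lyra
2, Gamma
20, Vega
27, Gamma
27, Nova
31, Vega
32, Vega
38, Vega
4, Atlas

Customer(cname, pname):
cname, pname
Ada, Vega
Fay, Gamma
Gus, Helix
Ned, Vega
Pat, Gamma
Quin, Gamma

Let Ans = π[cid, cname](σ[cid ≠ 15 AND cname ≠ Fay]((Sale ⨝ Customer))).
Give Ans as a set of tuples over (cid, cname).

Joining Sale and Customer on pname yields {(15, Gamma, Fay), (15, Gamma, Pat), (15, Gamma, Quin), (2, Gamma, Fay), (2, Gamma, Pat), (2, Gamma, Quin), (20, Vega, Ada), (20, Vega, Ned), (27, Gamma, Fay), (27, Gamma, Pat), (27, Gamma, Quin), (31, Vega, Ada), (31, Vega, Ned), (32, Vega, Ada), (32, Vega, Ned), (38, Vega, Ada), (38, Vega, Ned)}.
σ[cid ≠ 15 AND cname ≠ Fay]: keep tuples satisfying cid ≠ 15 AND cname ≠ Fay → {(2, Gamma, Pat), (2, Gamma, Quin), (20, Vega, Ada), (20, Vega, Ned), (27, Gamma, Pat), (27, Gamma, Quin), (31, Vega, Ada), (31, Vega, Ned), (32, Vega, Ada), (32, Vega, Ned), (38, Vega, Ada), (38, Vega, Ned)}
Keep only column(s) cid, cname: {(2, Pat), (2, Quin), (20, Ada), (20, Ned), (27, Pat), (27, Quin), (31, Ada), (31, Ned), (32, Ada), (32, Ned), (38, Ada), (38, Ned)}

{(2, Pat), (2, Quin), (20, Ada), (20, Ned), (27, Pat), (27, Quin), (31, Ada), (31, Ned), (32, Ada), (32, Ned), (38, Ada), (38, Ned)}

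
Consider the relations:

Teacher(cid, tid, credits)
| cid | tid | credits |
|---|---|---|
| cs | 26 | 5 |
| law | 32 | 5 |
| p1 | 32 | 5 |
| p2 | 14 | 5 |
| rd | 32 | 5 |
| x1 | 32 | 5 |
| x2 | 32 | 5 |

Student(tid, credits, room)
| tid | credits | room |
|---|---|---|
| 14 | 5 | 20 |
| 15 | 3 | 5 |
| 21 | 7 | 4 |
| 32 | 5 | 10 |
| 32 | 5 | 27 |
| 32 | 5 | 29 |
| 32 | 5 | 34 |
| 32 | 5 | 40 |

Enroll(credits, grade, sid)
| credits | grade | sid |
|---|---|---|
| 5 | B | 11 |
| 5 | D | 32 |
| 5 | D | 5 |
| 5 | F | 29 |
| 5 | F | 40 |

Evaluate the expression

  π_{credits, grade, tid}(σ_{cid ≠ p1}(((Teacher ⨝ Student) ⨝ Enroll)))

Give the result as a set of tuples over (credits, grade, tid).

{(5, B, 14), (5, B, 32), (5, D, 14), (5, D, 32), (5, F, 14), (5, F, 32)}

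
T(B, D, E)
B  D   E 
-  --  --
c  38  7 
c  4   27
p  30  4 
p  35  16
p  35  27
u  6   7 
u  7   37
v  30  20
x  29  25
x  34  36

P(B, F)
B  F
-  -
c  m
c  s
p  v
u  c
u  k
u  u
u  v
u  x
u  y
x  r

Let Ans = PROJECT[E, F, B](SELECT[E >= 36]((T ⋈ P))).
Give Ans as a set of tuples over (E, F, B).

Natural join on B: {(c, 38, 7, m), (c, 38, 7, s), (c, 4, 27, m), (c, 4, 27, s), (p, 30, 4, v), (p, 35, 16, v), (p, 35, 27, v), (u, 6, 7, c), (u, 6, 7, k), (u, 6, 7, u), (u, 6, 7, v), (u, 6, 7, x), (u, 6, 7, y), (u, 7, 37, c), (u, 7, 37, k), (u, 7, 37, u), (u, 7, 37, v), (u, 7, 37, x), (u, 7, 37, y), (x, 29, 25, r), (x, 34, 36, r)}
Apply σ_{E >= 36}; surviving tuples: {(u, 7, 37, c), (u, 7, 37, k), (u, 7, 37, u), (u, 7, 37, v), (u, 7, 37, x), (u, 7, 37, y), (x, 34, 36, r)}
π_{E, F, B} gives {(36, r, x), (37, c, u), (37, k, u), (37, u, u), (37, v, u), (37, x, u), (37, y, u)}.

{(36, r, x), (37, c, u), (37, k, u), (37, u, u), (37, v, u), (37, x, u), (37, y, u)}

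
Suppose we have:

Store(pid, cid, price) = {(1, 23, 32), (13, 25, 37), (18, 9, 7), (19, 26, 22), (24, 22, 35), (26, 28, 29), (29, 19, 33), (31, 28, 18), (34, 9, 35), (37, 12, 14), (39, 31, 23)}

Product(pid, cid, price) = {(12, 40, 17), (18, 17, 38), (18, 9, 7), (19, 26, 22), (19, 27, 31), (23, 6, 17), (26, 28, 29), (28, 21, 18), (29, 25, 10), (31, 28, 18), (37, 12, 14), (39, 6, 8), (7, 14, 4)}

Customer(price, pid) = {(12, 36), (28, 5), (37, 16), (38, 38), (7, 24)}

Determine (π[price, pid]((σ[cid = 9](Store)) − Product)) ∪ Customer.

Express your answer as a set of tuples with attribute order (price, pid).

{(12, 36), (28, 5), (35, 34), (37, 16), (38, 38), (7, 24)}

Selection cid = 9: {(18, 9, 7), (34, 9, 35)}
Set difference of the two operands is {(34, 9, 35)}.
Projecting to price, pid: {(35, 34)}
Set union of the two operands is {(12, 36), (28, 5), (35, 34), (37, 16), (38, 38), (7, 24)}.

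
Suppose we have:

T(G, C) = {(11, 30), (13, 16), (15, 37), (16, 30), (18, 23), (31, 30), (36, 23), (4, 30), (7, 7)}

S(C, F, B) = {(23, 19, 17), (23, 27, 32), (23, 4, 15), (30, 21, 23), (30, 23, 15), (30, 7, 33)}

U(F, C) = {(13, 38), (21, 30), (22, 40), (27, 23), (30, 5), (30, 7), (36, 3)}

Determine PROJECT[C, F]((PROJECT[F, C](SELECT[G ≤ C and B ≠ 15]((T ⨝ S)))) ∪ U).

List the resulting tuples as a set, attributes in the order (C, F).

{(23, 19), (23, 27), (3, 36), (30, 21), (30, 7), (38, 13), (40, 22), (5, 30), (7, 30)}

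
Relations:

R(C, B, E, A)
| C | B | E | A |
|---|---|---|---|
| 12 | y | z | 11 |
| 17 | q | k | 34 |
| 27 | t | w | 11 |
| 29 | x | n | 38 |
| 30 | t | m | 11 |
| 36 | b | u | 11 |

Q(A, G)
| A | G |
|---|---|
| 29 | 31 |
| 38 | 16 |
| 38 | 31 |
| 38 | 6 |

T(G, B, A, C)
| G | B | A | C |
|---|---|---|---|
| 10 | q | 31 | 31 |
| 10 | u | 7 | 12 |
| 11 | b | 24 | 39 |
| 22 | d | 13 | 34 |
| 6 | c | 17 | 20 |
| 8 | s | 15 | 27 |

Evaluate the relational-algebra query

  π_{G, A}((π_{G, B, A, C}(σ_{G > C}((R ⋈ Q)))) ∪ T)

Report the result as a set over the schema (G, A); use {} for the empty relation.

R ⋈ Q (natural join on A): {(29, x, n, 38, 16), (29, x, n, 38, 31), (29, x, n, 38, 6)}
σ[G > C]: keep tuples satisfying G > C → {(29, x, n, 38, 31)}
π[G, B, A, C]: project onto (G, B, A, C) → {(31, x, 38, 29)}
Set union of the two operands is {(10, q, 31, 31), (10, u, 7, 12), (11, b, 24, 39), (22, d, 13, 34), (31, x, 38, 29), (6, c, 17, 20), (8, s, 15, 27)}.
π[G, A]: project onto (G, A) → {(10, 31), (10, 7), (11, 24), (22, 13), (31, 38), (6, 17), (8, 15)}

{(10, 31), (10, 7), (11, 24), (22, 13), (31, 38), (6, 17), (8, 15)}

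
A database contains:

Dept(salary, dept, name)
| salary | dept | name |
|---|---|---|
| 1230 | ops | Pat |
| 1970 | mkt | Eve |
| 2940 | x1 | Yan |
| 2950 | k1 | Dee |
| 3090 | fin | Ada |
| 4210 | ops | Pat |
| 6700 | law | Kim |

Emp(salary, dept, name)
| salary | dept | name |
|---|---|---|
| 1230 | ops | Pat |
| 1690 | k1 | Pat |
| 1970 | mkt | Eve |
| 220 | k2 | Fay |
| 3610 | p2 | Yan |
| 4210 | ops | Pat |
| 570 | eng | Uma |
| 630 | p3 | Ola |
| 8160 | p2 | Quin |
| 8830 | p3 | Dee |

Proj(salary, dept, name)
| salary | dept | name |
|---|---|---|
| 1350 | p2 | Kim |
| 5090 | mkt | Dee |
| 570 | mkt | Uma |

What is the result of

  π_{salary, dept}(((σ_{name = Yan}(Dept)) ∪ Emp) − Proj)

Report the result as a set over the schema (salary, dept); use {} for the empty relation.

Selection name = Yan: {(2940, x1, Yan)}
Set union of the two operands is {(1230, ops, Pat), (1690, k1, Pat), (1970, mkt, Eve), (220, k2, Fay), (2940, x1, Yan), (3610, p2, Yan), (4210, ops, Pat), (570, eng, Uma), (630, p3, Ola), (8160, p2, Quin), (8830, p3, Dee)}.
Set difference of the two operands is {(1230, ops, Pat), (1690, k1, Pat), (1970, mkt, Eve), (220, k2, Fay), (2940, x1, Yan), (3610, p2, Yan), (4210, ops, Pat), (570, eng, Uma), (630, p3, Ola), (8160, p2, Quin), (8830, p3, Dee)}.
Keep only column(s) salary, dept: {(1230, ops), (1690, k1), (1970, mkt), (220, k2), (2940, x1), (3610, p2), (4210, ops), (570, eng), (630, p3), (8160, p2), (8830, p3)}

{(1230, ops), (1690, k1), (1970, mkt), (220, k2), (2940, x1), (3610, p2), (4210, ops), (570, eng), (630, p3), (8160, p2), (8830, p3)}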